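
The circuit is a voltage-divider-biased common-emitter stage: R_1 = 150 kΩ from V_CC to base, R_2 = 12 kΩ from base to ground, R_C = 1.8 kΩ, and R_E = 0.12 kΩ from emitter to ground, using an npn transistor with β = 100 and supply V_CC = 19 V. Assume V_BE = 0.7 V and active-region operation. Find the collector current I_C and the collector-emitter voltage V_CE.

Thevenize the base divider: V_Th = V_CC·R_2/(R_1+R_2) = 19×12/162 = 1.41 V, R_Th = R_1‖R_2 = 11.1 kΩ.
Base-emitter loop: V_Th = I_B·R_Th + V_BE + (β+1)I_B·R_E, so I_B = (1.41 − 0.7) / (11.1 + 101×0.12) = 0.0305 mA.
I_C = β·I_B = 100×0.0305 = 3.05 mA, and I_E = (β+1)I_B = 3.08 mA.
V_CE = V_CC − I_C·R_C − I_E·R_E = 19 − 3.05×1.8 − 3.08×0.12 = 13.1 V.
V_CE = 13.1 V > 0.2 V confirms active-region operation.

I_C ≈ 3 mA, V_CE ≈ 13 V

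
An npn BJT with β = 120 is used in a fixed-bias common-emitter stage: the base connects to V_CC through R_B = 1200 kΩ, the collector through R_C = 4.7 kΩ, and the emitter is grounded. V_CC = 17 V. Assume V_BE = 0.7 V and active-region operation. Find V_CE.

V_CE ≈ 9.3 V

Base loop: V_CC = I_B·R_B + V_BE, so I_B = (17 − 0.7)/1200 kΩ = 0.0136 mA.
In the active region I_C = β·I_B = 120 × 0.0136 = 1.63 mA.
Collector loop: V_CE = V_CC − I_C·R_C = 17 − 1.63×4.7 = 9.34 V.
Since V_CE = 9.34 V > V_CE(sat) ≈ 0.2 V, the transistor is in the active region as assumed.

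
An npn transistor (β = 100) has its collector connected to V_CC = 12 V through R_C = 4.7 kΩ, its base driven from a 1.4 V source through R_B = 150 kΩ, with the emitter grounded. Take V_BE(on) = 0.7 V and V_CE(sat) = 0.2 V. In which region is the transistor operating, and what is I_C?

active; I_C ≈ 0.47 mA

Assume active. Base-emitter loop: I_B = (V_BB − V_BE)/R_B = (1.4 − 0.7)/150 = 0.00467 mA.
I_C = β·I_B = 100×0.00467 = 0.467 mA.
V_CE = V_CC − I_C·R_C = 12 − 0.467×4.7 = 9.81 V > V_CE(sat), so the active-region assumption holds.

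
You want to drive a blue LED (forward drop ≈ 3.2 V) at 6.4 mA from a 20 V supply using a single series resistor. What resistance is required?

R ≈ 2.6 kΩ

The resistor drops V_S − V_D = 20 − 3.2 = 16.8 V at 6.4 mA.
R = 16.8 V / 6.4 mA = 2.62 kΩ.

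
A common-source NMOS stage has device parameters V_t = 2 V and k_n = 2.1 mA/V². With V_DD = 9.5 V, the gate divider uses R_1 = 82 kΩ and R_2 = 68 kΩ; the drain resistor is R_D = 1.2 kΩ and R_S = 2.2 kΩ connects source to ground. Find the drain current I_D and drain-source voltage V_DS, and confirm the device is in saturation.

I_D ≈ 0.68 mA, V_DS ≈ 7.2 V

V_G = V_DD·R_2/(R_1+R_2) = 9.5×68/150 = 4.31 V.
Assume saturation: I_D = (k_n/2)(V_GS − V_t)² with V_GS = V_G − I_D·R_S = 4.31 − 2.2·I_D.
Substituting gives 5.08·I_D² − 11.7·I_D + 5.59 = 0, with roots I_D = 0.682 or 1.61 mA.
The root I_D = 1.61 mA gives V_GS = 0.761 V ≤ V_t, so take I_D = 0.682 mA.
Then V_GS = 2.81 V and V_DS = V_DD − I_D(R_D+R_S) = 9.5 − 0.682×3.4 = 7.18 V.
Saturation requires V_DS ≥ V_GS − V_t = 0.806 V; 7.18 ≥ 0.806 ✓.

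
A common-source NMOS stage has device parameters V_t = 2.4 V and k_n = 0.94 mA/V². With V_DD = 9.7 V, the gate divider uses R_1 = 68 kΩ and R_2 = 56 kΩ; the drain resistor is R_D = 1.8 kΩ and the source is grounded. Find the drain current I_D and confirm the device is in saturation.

I_D ≈ 1.8 mA

V_G = V_DD·R_2/(R_1+R_2) = 9.7×56/124 = 4.38 V. With the source grounded, V_GS = V_G = 4.38 V.
Assume saturation: I_D = (k_n/2)(V_GS − V_t)² = (0.94/2)×(4.38 − 2.4)² = 0.47×1.98² = 1.84 mA.
V_DS = V_DD − I_D·R_D = 9.7 − 1.84×1.8 = 6.38 V.
Saturation requires V_DS ≥ V_GS − V_t = 1.98 V; 6.38 ≥ 1.98 ✓.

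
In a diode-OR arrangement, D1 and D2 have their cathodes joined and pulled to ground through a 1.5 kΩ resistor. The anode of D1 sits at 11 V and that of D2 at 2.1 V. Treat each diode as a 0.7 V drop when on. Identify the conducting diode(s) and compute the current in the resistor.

Only D1 conducts; I_R ≈ 6.9 mA

Assume both conduct. Then node N would need to be at both 11−0.7 = 10.3 V and 2.1−0.7 = 1.4 V, which is impossible.
Assume only D1 conducts: V_N = 11 − 0.7 = 10.3 V, so I_R = 10.3/1.5 = 6.87 mA.
Check D2: its anode-to-cathode voltage is 2.1 − 10.3 = -8.2 V < 0.7 V, so it is off. The assumption is consistent.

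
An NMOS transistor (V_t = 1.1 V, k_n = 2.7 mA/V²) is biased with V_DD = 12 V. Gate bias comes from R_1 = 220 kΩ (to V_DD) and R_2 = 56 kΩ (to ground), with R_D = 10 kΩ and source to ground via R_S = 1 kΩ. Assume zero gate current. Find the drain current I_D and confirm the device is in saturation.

I_D ≈ 0.64 mA

V_G = V_DD·R_2/(R_1+R_2) = 12×56/276 = 2.43 V.
Assume saturation: I_D = (k_n/2)(V_GS − V_t)² with V_GS = V_G − I_D·R_S = 2.43 − 1·I_D.
Substituting gives 1.35·I_D² − 4.6·I_D + 2.41 = 0, with roots I_D = 0.644 or 2.77 mA.
The root I_D = 2.77 mA gives V_GS = -0.331 V ≤ V_t, so take I_D = 0.644 mA.
Then V_GS = 1.79 V and V_DS = V_DD − I_D(R_D+R_S) = 12 − 0.644×11 = 4.92 V.
Saturation requires V_DS ≥ V_GS − V_t = 0.691 V; 4.92 ≥ 0.691 ✓.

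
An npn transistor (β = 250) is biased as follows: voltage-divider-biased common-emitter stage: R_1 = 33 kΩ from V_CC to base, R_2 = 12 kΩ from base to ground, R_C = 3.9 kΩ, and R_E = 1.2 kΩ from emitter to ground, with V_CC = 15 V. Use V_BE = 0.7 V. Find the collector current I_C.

I_C ≈ 2.7 mA

Thevenize the base divider: V_Th = V_CC·R_2/(R_1+R_2) = 15×12/45 = 4 V, R_Th = R_1‖R_2 = 8.8 kΩ.
Base-emitter loop: V_Th = I_B·R_Th + V_BE + (β+1)I_B·R_E, so I_B = (4 − 0.7) / (8.8 + 251×1.2) = 0.0106 mA.
I_C = β·I_B = 250×0.0106 = 2.66 mA, and I_E = (β+1)I_B = 2.67 mA.
V_CE = V_CC − I_C·R_C − I_E·R_E = 15 − 2.66×3.9 − 2.67×1.2 = 1.41 V.
V_CE = 1.41 V > 0.2 V confirms active-region operation.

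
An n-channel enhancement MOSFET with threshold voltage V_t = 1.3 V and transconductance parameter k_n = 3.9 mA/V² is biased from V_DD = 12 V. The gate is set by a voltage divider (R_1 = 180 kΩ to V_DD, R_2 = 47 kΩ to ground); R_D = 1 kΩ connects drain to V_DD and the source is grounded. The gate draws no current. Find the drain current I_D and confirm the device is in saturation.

V_G = V_DD·R_2/(R_1+R_2) = 12×47/227 = 2.48 V. With the source grounded, V_GS = V_G = 2.48 V.
Assume saturation: I_D = (k_n/2)(V_GS − V_t)² = (3.9/2)×(2.48 − 1.3)² = 1.95×1.18² = 2.74 mA.
V_DS = V_DD − I_D·R_D = 12 − 2.74×1 = 9.26 V.
Saturation requires V_DS ≥ V_GS − V_t = 1.18 V; 9.26 ≥ 1.18 ✓.

I_D ≈ 2.7 mA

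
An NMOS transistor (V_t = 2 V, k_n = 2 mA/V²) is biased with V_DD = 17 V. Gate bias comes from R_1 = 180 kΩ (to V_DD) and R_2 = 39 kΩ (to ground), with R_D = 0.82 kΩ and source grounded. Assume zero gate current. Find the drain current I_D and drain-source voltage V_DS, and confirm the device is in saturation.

V_G = V_DD·R_2/(R_1+R_2) = 17×39/219 = 3.03 V. With the source grounded, V_GS = V_G = 3.03 V.
Assume saturation: I_D = (k_n/2)(V_GS − V_t)² = (2/2)×(3.03 − 2)² = 1×1.03² = 1.06 mA.
V_DS = V_DD − I_D·R_D = 17 − 1.06×0.82 = 16.1 V.
Saturation requires V_DS ≥ V_GS − V_t = 1.03 V; 16.1 ≥ 1.03 ✓.

I_D ≈ 1.1 mA, V_DS ≈ 16 V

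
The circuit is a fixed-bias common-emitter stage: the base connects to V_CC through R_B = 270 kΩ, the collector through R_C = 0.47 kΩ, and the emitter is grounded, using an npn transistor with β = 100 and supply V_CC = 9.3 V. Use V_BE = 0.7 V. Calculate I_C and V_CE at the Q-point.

I_C ≈ 3.2 mA, V_CE ≈ 7.8 V

Base loop: V_CC = I_B·R_B + V_BE, so I_B = (9.3 − 0.7)/270 kΩ = 0.0319 mA.
In the active region I_C = β·I_B = 100 × 0.0319 = 3.19 mA.
Collector loop: V_CE = V_CC − I_C·R_C = 9.3 − 3.19×0.47 = 7.8 V.
Since V_CE = 7.8 V > V_CE(sat) ≈ 0.2 V, the transistor is in the active region as assumed.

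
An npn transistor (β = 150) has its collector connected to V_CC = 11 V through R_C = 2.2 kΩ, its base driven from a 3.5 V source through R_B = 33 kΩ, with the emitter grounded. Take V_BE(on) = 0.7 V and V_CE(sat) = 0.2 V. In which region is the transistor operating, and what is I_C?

saturation; I_C ≈ 4.9 mA

Assume active: I_B = (3.5 − 0.7)/33 = 0.0848 mA, giving I_C = β·I_B = 12.7 mA.
But then V_CE = 11 − 12.7×2.2 = -17 V < V_CE(sat) = 0.2 V — impossible in the active region.
So the transistor is saturated. With V_CE = 0.2 V, I_C = (V_CC − 0.2)/R_C = 10.8/2.2 = 4.91 mA.
Check: β·I_B = 12.7 mA > I_C = 4.91 mA, confirming saturation.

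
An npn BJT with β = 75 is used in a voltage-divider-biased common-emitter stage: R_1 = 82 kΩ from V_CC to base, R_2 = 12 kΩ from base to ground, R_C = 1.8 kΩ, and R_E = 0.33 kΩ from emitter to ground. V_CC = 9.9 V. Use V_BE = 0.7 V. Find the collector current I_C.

Thevenize the base divider: V_Th = V_CC·R_2/(R_1+R_2) = 9.9×12/94 = 1.26 V, R_Th = R_1‖R_2 = 10.5 kΩ.
Base-emitter loop: V_Th = I_B·R_Th + V_BE + (β+1)I_B·R_E, so I_B = (1.26 − 0.7) / (10.5 + 76×0.33) = 0.0159 mA.
I_C = β·I_B = 75×0.0159 = 1.19 mA, and I_E = (β+1)I_B = 1.21 mA.
V_CE = V_CC − I_C·R_C − I_E·R_E = 9.9 − 1.19×1.8 − 1.21×0.33 = 7.36 V.
V_CE = 7.36 V > 0.2 V confirms active-region operation.

I_C ≈ 1.2 mA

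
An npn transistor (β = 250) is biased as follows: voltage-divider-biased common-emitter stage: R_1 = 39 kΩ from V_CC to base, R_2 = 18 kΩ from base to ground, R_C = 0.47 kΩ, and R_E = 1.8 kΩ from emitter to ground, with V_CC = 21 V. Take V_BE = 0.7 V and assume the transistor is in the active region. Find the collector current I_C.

I_C ≈ 3.2 mA

Thevenize the base divider: V_Th = V_CC·R_2/(R_1+R_2) = 21×18/57 = 6.63 V, R_Th = R_1‖R_2 = 12.3 kΩ.
Base-emitter loop: V_Th = I_B·R_Th + V_BE + (β+1)I_B·R_E, so I_B = (6.63 − 0.7) / (12.3 + 251×1.8) = 0.0128 mA.
I_C = β·I_B = 250×0.0128 = 3.2 mA, and I_E = (β+1)I_B = 3.21 mA.
V_CE = V_CC − I_C·R_C − I_E·R_E = 21 − 3.2×0.47 − 3.21×1.8 = 13.7 V.
V_CE = 13.7 V > 0.2 V confirms active-region operation.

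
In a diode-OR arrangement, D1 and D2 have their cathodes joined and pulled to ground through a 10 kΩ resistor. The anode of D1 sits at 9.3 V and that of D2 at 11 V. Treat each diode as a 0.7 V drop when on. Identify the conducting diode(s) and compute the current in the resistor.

Only D2 conducts; I_R ≈ 1 mA

Assume both conduct. Then node N would need to be at both 9.3−0.7 = 8.6 V and 11−0.7 = 10.3 V, which is impossible.
Assume only D2 conducts: V_N = 11 − 0.7 = 10.3 V, so I_R = 10.3/10 = 1.03 mA.
Check D1: its anode-to-cathode voltage is 9.3 − 10.3 = -1 V < 0.7 V, so it is off. The assumption is consistent.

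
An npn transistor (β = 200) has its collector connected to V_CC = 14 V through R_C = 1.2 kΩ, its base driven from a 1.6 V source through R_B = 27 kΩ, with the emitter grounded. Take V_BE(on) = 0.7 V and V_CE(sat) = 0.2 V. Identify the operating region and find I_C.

Assume active. Base-emitter loop: I_B = (V_BB − V_BE)/R_B = (1.6 − 0.7)/27 = 0.0333 mA.
I_C = β·I_B = 200×0.0333 = 6.67 mA.
V_CE = V_CC − I_C·R_C = 14 − 6.67×1.2 = 6 V > V_CE(sat), so the active-region assumption holds.

active; I_C ≈ 6.7 mA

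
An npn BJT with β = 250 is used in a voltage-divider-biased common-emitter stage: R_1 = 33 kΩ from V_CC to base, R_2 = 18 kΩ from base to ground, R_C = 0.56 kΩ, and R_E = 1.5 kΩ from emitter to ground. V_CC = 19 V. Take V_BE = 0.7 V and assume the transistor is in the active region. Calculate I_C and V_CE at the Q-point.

I_C ≈ 3.9 mA, V_CE ≈ 11 V

Thevenize the base divider: V_Th = V_CC·R_2/(R_1+R_2) = 19×18/51 = 6.71 V, R_Th = R_1‖R_2 = 11.6 kΩ.
Base-emitter loop: V_Th = I_B·R_Th + V_BE + (β+1)I_B·R_E, so I_B = (6.71 − 0.7) / (11.6 + 251×1.5) = 0.0155 mA.
I_C = β·I_B = 250×0.0155 = 3.87 mA, and I_E = (β+1)I_B = 3.88 mA.
V_CE = V_CC − I_C·R_C − I_E·R_E = 19 − 3.87×0.56 − 3.88×1.5 = 11 V.
V_CE = 11 V > 0.2 V confirms active-region operation.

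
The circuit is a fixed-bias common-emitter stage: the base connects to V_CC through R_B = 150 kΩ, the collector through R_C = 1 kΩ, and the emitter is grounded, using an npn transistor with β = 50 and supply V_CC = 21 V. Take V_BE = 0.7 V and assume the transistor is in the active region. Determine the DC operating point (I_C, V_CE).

Base loop: V_CC = I_B·R_B + V_BE, so I_B = (21 − 0.7)/150 kΩ = 0.135 mA.
In the active region I_C = β·I_B = 50 × 0.135 = 6.77 mA.
Collector loop: V_CE = V_CC − I_C·R_C = 21 − 6.77×1 = 14.2 V.
Since V_CE = 14.2 V > V_CE(sat) ≈ 0.2 V, the transistor is in the active region as assumed.

I_C ≈ 6.8 mA, V_CE ≈ 14 V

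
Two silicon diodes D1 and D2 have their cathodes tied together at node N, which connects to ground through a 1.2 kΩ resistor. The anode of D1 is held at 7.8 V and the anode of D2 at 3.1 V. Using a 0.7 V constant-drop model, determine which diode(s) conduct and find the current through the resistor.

Only D1 conducts; I_R ≈ 5.9 mA

Assume both conduct. Then node N would need to be at both 7.8−0.7 = 7.1 V and 3.1−0.7 = 2.4 V, which is impossible.
Assume only D1 conducts: V_N = 7.8 − 0.7 = 7.1 V, so I_R = 7.1/1.2 = 5.92 mA.
Check D2: its anode-to-cathode voltage is 3.1 − 7.1 = -4 V < 0.7 V, so it is off. The assumption is consistent.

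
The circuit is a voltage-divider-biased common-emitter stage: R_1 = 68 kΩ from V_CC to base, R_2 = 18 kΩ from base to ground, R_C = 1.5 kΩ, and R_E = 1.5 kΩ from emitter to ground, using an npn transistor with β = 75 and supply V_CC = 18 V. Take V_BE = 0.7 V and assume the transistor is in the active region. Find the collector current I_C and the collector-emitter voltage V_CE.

I_C ≈ 1.8 mA, V_CE ≈ 13 V

Thevenize the base divider: V_Th = V_CC·R_2/(R_1+R_2) = 18×18/86 = 3.77 V, R_Th = R_1‖R_2 = 14.2 kΩ.
Base-emitter loop: V_Th = I_B·R_Th + V_BE + (β+1)I_B·R_E, so I_B = (3.77 − 0.7) / (14.2 + 76×1.5) = 0.0239 mA.
I_C = β·I_B = 75×0.0239 = 1.79 mA, and I_E = (β+1)I_B = 1.82 mA.
V_CE = V_CC − I_C·R_C − I_E·R_E = 18 − 1.79×1.5 − 1.82×1.5 = 12.6 V.
V_CE = 12.6 V > 0.2 V confirms active-region operation.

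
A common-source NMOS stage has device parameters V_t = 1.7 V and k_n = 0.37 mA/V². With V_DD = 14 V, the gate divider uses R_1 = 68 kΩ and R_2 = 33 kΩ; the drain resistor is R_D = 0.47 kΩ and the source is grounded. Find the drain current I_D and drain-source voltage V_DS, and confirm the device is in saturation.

I_D ≈ 1.5 mA, V_DS ≈ 13 V

V_G = V_DD·R_2/(R_1+R_2) = 14×33/101 = 4.57 V. With the source grounded, V_GS = V_G = 4.57 V.
Assume saturation: I_D = (k_n/2)(V_GS − V_t)² = (0.37/2)×(4.57 − 1.7)² = 0.185×2.87² = 1.53 mA.
V_DS = V_DD − I_D·R_D = 14 − 1.53×0.47 = 13.3 V.
Saturation requires V_DS ≥ V_GS − V_t = 2.87 V; 13.3 ≥ 2.87 ✓.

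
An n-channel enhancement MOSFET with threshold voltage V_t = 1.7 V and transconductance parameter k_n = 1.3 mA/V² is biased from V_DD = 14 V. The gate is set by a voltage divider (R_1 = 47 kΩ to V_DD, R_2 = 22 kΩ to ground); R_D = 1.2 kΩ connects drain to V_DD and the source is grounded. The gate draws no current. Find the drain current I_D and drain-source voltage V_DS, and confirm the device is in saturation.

I_D ≈ 5 mA, V_DS ≈ 8 V

V_G = V_DD·R_2/(R_1+R_2) = 14×22/69 = 4.46 V. With the source grounded, V_GS = V_G = 4.46 V.
Assume saturation: I_D = (k_n/2)(V_GS − V_t)² = (1.3/2)×(4.46 − 1.7)² = 0.65×2.76² = 4.96 mA.
V_DS = V_DD − I_D·R_D = 14 − 4.96×1.2 = 8.04 V.
Saturation requires V_DS ≥ V_GS − V_t = 2.76 V; 8.04 ≥ 2.76 ✓.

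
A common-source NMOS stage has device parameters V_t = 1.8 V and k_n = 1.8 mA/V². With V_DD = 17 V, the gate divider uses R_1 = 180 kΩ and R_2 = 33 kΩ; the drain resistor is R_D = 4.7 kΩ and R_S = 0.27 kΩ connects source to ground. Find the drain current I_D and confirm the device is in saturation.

I_D ≈ 0.45 mA

V_G = V_DD·R_2/(R_1+R_2) = 17×33/213 = 2.63 V.
Assume saturation: I_D = (k_n/2)(V_GS − V_t)² with V_GS = V_G − I_D·R_S = 2.63 − 0.27·I_D.
Substituting gives 0.0656·I_D² − 1.41·I_D + 0.626 = 0, with roots I_D = 0.455 or 21 mA.
The root I_D = 21 mA gives V_GS = -3.03 V ≤ V_t, so take I_D = 0.455 mA.
Then V_GS = 2.51 V and V_DS = V_DD − I_D(R_D+R_S) = 17 − 0.455×4.97 = 14.7 V.
Saturation requires V_DS ≥ V_GS − V_t = 0.711 V; 14.7 ≥ 0.711 ✓.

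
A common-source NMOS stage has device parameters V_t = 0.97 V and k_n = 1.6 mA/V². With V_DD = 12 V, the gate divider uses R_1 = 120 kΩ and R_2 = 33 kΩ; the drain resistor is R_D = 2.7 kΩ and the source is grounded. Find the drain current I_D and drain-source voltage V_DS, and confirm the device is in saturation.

V_G = V_DD·R_2/(R_1+R_2) = 12×33/153 = 2.59 V. With the source grounded, V_GS = V_G = 2.59 V.
Assume saturation: I_D = (k_n/2)(V_GS − V_t)² = (1.6/2)×(2.59 − 0.97)² = 0.8×1.62² = 2.09 mA.
V_DS = V_DD − I_D·R_D = 12 − 2.09×2.7 = 6.34 V.
Saturation requires V_DS ≥ V_GS − V_t = 1.62 V; 6.34 ≥ 1.62 ✓.

I_D ≈ 2.1 mA, V_DS ≈ 6.3 V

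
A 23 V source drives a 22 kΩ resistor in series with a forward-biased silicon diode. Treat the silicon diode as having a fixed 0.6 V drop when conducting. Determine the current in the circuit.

KVL around the loop: 23 = V_D + I·R = 0.6 + I × 22 kΩ.
So I = (23 − 0.6) / 22 kΩ = 22.4 / 22 = 1.02 mA.

I ≈ 1 mA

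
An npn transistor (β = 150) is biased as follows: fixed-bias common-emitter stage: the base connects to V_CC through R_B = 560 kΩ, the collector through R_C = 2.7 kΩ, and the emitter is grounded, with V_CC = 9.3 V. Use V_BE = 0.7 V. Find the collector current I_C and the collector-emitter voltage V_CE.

Base loop: V_CC = I_B·R_B + V_BE, so I_B = (9.3 − 0.7)/560 kΩ = 0.0154 mA.
In the active region I_C = β·I_B = 150 × 0.0154 = 2.3 mA.
Collector loop: V_CE = V_CC − I_C·R_C = 9.3 − 2.3×2.7 = 3.08 V.
Since V_CE = 3.08 V > V_CE(sat) ≈ 0.2 V, the transistor is in the active region as assumed.

I_C ≈ 2.3 mA, V_CE ≈ 3.1 V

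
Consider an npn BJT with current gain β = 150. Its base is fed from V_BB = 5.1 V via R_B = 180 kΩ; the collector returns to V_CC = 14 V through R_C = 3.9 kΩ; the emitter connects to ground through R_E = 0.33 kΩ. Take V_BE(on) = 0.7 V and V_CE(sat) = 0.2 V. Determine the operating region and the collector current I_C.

active; I_C ≈ 2.9 mA

Assume active. Base-emitter loop: I_B = (V_BB − V_BE)/(R_B + (β+1)R_E) = (5.1 − 0.7)/(180 + 151×0.33) = 0.0191 mA.
I_C = β·I_B = 150×0.0191 = 2.87 mA.
V_CE = V_CC − I_C·R_C − I_E·R_E = 14 − 2.87×3.9 − 2.89×0.33 = 1.85 V > V_CE(sat), so the active-region assumption holds.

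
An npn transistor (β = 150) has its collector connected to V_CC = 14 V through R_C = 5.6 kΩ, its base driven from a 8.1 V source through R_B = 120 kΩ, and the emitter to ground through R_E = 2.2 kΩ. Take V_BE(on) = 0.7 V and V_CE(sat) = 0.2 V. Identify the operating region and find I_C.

saturation; I_C ≈ 1.8 mA

Assume active: I_B = (8.1 − 0.7)/(120 + 151×2.2) = 0.0164 mA, I_C = β·I_B = 2.45 mA.
Then V_CE = 14 − 2.45×5.6 − 2.47×2.2 = -5.18 V < 0.2 V — the active assumption fails.
Re-solve with V_CE = 0.2 V. KCL at the emitter: V_E/R_E = (V_BB−0.7−V_E)/R_B + (V_CC−0.2−V_E)/R_C, giving V_E = 3.94 V.
I_C = (V_CC − 0.2 − V_E)/R_C = (13.8 − 3.94)/5.6 = 1.76 mA.
Check: I_B = (7.4 − 3.94)/120 = 0.0289 mA, and β·I_B = 4.33 mA > I_C, confirming saturation.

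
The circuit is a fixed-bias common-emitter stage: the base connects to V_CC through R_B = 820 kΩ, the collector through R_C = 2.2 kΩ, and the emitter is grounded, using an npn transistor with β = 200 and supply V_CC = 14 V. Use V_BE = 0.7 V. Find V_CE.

Base loop: V_CC = I_B·R_B + V_BE, so I_B = (14 − 0.7)/820 kΩ = 0.0162 mA.
In the active region I_C = β·I_B = 200 × 0.0162 = 3.24 mA.
Collector loop: V_CE = V_CC − I_C·R_C = 14 − 3.24×2.2 = 6.86 V.
Since V_CE = 6.86 V > V_CE(sat) ≈ 0.2 V, the transistor is in the active region as assumed.

V_CE ≈ 6.9 V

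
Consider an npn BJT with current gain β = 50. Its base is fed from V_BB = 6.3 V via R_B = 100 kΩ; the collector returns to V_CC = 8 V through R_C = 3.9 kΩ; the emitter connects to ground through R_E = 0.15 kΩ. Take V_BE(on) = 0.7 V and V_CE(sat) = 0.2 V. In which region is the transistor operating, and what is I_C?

saturation; I_C ≈ 1.9 mA

Assume active: I_B = (6.3 − 0.7)/(100 + 51×0.15) = 0.052 mA, I_C = β·I_B = 2.6 mA.
Then V_CE = 8 − 2.6×3.9 − 2.65×0.15 = -2.54 V < 0.2 V — the active assumption fails.
Re-solve with V_CE = 0.2 V. KCL at the emitter: V_E/R_E = (V_BB−0.7−V_E)/R_B + (V_CC−0.2−V_E)/R_C, giving V_E = 0.297 V.
I_C = (V_CC − 0.2 − V_E)/R_C = (7.8 − 0.297)/3.9 = 1.92 mA.
Check: I_B = (5.6 − 0.297)/100 = 0.053 mA, and β·I_B = 2.65 mA > I_C, confirming saturation.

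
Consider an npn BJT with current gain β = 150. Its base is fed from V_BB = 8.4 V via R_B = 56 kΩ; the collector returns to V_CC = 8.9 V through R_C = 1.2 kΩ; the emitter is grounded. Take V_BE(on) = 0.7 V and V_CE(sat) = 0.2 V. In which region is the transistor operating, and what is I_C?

saturation; I_C ≈ 7.3 mA

Assume active: I_B = (8.4 − 0.7)/56 = 0.138 mA, giving I_C = β·I_B = 20.6 mA.
But then V_CE = 8.9 − 20.6×1.2 = -15.8 V < V_CE(sat) = 0.2 V — impossible in the active region.
So the transistor is saturated. With V_CE = 0.2 V, I_C = (V_CC − 0.2)/R_C = 8.7/1.2 = 7.25 mA.
Check: β·I_B = 20.6 mA > I_C = 7.25 mA, confirming saturation.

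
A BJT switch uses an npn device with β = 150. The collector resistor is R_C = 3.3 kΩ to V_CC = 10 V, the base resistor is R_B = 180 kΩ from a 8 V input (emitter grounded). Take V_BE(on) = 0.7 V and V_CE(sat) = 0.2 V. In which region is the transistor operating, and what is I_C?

saturation; I_C ≈ 3 mA

Assume active: I_B = (8 − 0.7)/180 = 0.0406 mA, giving I_C = β·I_B = 6.08 mA.
But then V_CE = 10 − 6.08×3.3 = -10.1 V < V_CE(sat) = 0.2 V — impossible in the active region.
So the transistor is saturated. With V_CE = 0.2 V, I_C = (V_CC − 0.2)/R_C = 9.8/3.3 = 2.97 mA.
Check: β·I_B = 6.08 mA > I_C = 2.97 mA, confirming saturation.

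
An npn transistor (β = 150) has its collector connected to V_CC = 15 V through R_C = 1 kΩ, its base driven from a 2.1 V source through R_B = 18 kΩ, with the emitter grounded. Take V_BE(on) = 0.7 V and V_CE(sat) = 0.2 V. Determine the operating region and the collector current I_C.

Assume active. Base-emitter loop: I_B = (V_BB − V_BE)/R_B = (2.1 − 0.7)/18 = 0.0778 mA.
I_C = β·I_B = 150×0.0778 = 11.7 mA.
V_CE = V_CC − I_C·R_C = 15 − 11.7×1 = 3.33 V > V_CE(sat), so the active-region assumption holds.

active; I_C ≈ 12 mA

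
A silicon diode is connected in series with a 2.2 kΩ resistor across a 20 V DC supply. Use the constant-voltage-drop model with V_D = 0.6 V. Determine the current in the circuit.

I ≈ 8.8 mA

KVL around the loop: 20 = V_D + I·R = 0.6 + I × 2.2 kΩ.
So I = (20 − 0.6) / 2.2 kΩ = 19.4 / 2.2 = 8.82 mA.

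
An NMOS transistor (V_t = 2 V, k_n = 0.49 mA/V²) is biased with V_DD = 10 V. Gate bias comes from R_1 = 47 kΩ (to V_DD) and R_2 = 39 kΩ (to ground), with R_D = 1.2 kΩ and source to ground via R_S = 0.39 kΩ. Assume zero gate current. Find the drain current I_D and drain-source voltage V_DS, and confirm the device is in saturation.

I_D ≈ 1.1 mA, V_DS ≈ 8.3 V

V_G = V_DD·R_2/(R_1+R_2) = 10×39/86 = 4.53 V.
Assume saturation: I_D = (k_n/2)(V_GS − V_t)² with V_GS = V_G − I_D·R_S = 4.53 − 0.39·I_D.
Substituting gives 0.0373·I_D² − 1.48·I_D + 1.57 = 0, with roots I_D = 1.09 or 38.7 mA.
The root I_D = 38.7 mA gives V_GS = -10.6 V ≤ V_t, so take I_D = 1.09 mA.
Then V_GS = 4.11 V and V_DS = V_DD − I_D(R_D+R_S) = 10 − 1.09×1.59 = 8.27 V.
Saturation requires V_DS ≥ V_GS − V_t = 2.11 V; 8.27 ≥ 2.11 ✓.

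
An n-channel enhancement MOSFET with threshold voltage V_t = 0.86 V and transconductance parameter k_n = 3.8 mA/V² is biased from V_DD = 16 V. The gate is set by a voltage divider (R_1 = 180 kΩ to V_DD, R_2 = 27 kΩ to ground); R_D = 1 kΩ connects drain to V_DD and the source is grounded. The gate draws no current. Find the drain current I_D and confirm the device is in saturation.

V_G = V_DD·R_2/(R_1+R_2) = 16×27/207 = 2.09 V. With the source grounded, V_GS = V_G = 2.09 V.
Assume saturation: I_D = (k_n/2)(V_GS − V_t)² = (3.8/2)×(2.09 − 0.86)² = 1.9×1.23² = 2.86 mA.
V_DS = V_DD − I_D·R_D = 16 − 2.86×1 = 13.1 V.
Saturation requires V_DS ≥ V_GS − V_t = 1.23 V; 13.1 ≥ 1.23 ✓.

I_D ≈ 2.9 mA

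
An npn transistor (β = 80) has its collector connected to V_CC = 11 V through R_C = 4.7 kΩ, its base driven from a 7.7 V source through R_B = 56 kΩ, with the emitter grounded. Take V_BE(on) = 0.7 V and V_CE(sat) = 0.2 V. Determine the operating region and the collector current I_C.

Assume active: I_B = (7.7 − 0.7)/56 = 0.125 mA, giving I_C = β·I_B = 10 mA.
But then V_CE = 11 − 10×4.7 = -36 V < V_CE(sat) = 0.2 V — impossible in the active region.
So the transistor is saturated. With V_CE = 0.2 V, I_C = (V_CC − 0.2)/R_C = 10.8/4.7 = 2.3 mA.
Check: β·I_B = 10 mA > I_C = 2.3 mA, confirming saturation.

saturation; I_C ≈ 2.3 mA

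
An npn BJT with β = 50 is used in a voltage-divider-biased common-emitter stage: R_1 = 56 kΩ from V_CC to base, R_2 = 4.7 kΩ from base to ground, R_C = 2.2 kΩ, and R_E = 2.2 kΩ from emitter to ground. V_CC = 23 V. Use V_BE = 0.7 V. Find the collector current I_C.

Thevenize the base divider: V_Th = V_CC·R_2/(R_1+R_2) = 23×4.7/60.7 = 1.78 V, R_Th = R_1‖R_2 = 4.34 kΩ.
Base-emitter loop: V_Th = I_B·R_Th + V_BE + (β+1)I_B·R_E, so I_B = (1.78 − 0.7) / (4.34 + 51×2.2) = 0.00928 mA.
I_C = β·I_B = 50×0.00928 = 0.464 mA, and I_E = (β+1)I_B = 0.473 mA.
V_CE = V_CC − I_C·R_C − I_E·R_E = 23 − 0.464×2.2 − 0.473×2.2 = 20.9 V.
V_CE = 20.9 V > 0.2 V confirms active-region operation.

I_C ≈ 0.46 mA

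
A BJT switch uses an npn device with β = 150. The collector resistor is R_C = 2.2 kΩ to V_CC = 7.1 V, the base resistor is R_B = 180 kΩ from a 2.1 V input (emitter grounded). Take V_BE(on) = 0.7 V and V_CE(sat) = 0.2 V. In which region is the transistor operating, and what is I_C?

Assume active. Base-emitter loop: I_B = (V_BB − V_BE)/R_B = (2.1 − 0.7)/180 = 0.00778 mA.
I_C = β·I_B = 150×0.00778 = 1.17 mA.
V_CE = V_CC − I_C·R_C = 7.1 − 1.17×2.2 = 4.53 V > V_CE(sat), so the active-region assumption holds.

active; I_C ≈ 1.2 mA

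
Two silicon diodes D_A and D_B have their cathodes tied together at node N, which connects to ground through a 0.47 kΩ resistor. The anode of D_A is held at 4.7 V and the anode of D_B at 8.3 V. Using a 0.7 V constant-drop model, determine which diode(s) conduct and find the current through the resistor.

Assume both conduct. Then node N would need to be at both 4.7−0.7 = 4 V and 8.3−0.7 = 7.6 V, which is impossible.
Assume only D_B conducts: V_N = 8.3 − 0.7 = 7.6 V, so I_R = 7.6/0.47 = 16.2 mA.
Check D_A: its anode-to-cathode voltage is 4.7 − 7.6 = -2.9 V < 0.7 V, so it is off. The assumption is consistent.

Only D_B conducts; I_R ≈ 16 mA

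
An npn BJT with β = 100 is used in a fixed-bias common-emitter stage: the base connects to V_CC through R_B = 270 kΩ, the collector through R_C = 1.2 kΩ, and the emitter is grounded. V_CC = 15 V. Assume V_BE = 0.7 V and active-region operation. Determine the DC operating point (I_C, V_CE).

Base loop: V_CC = I_B·R_B + V_BE, so I_B = (15 − 0.7)/270 kΩ = 0.053 mA.
In the active region I_C = β·I_B = 100 × 0.053 = 5.3 mA.
Collector loop: V_CE = V_CC − I_C·R_C = 15 − 5.3×1.2 = 8.64 V.
Since V_CE = 8.64 V > V_CE(sat) ≈ 0.2 V, the transistor is in the active region as assumed.

I_C ≈ 5.3 mA, V_CE ≈ 8.6 V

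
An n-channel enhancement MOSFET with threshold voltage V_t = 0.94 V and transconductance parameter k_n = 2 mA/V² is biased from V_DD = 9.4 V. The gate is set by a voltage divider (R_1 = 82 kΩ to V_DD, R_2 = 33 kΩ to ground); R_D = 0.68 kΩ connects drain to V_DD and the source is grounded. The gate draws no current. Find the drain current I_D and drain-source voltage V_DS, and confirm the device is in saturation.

V_G = V_DD·R_2/(R_1+R_2) = 9.4×33/115 = 2.7 V. With the source grounded, V_GS = V_G = 2.7 V.
Assume saturation: I_D = (k_n/2)(V_GS − V_t)² = (2/2)×(2.7 − 0.94)² = 1×1.76² = 3.09 mA.
V_DS = V_DD − I_D·R_D = 9.4 − 3.09×0.68 = 7.3 V.
Saturation requires V_DS ≥ V_GS − V_t = 1.76 V; 7.3 ≥ 1.76 ✓.

I_D ≈ 3.1 mA, V_DS ≈ 7.3 V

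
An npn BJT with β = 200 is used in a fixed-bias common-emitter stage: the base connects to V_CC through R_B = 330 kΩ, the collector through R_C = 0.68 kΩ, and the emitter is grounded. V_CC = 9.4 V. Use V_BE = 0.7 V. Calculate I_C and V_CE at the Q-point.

Base loop: V_CC = I_B·R_B + V_BE, so I_B = (9.4 − 0.7)/330 kΩ = 0.0264 mA.
In the active region I_C = β·I_B = 200 × 0.0264 = 5.27 mA.
Collector loop: V_CE = V_CC − I_C·R_C = 9.4 − 5.27×0.68 = 5.81 V.
Since V_CE = 5.81 V > V_CE(sat) ≈ 0.2 V, the transistor is in the active region as assumed.

I_C ≈ 5.3 mA, V_CE ≈ 5.8 V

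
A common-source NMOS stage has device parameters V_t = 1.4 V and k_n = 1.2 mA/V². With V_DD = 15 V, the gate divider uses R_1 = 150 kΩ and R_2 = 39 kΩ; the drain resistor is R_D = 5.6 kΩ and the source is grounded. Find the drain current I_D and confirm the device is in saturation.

I_D ≈ 1.7 mA

V_G = V_DD·R_2/(R_1+R_2) = 15×39/189 = 3.1 V. With the source grounded, V_GS = V_G = 3.1 V.
Assume saturation: I_D = (k_n/2)(V_GS − V_t)² = (1.2/2)×(3.1 − 1.4)² = 0.6×1.7² = 1.72 mA.
V_DS = V_DD − I_D·R_D = 15 − 1.72×5.6 = 5.34 V.
Saturation requires V_DS ≥ V_GS − V_t = 1.7 V; 5.34 ≥ 1.7 ✓.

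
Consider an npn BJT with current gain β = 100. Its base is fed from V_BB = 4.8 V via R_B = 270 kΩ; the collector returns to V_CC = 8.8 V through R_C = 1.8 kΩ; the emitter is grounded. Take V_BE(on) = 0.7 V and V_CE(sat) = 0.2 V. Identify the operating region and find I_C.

Assume active. Base-emitter loop: I_B = (V_BB − V_BE)/R_B = (4.8 − 0.7)/270 = 0.0152 mA.
I_C = β·I_B = 100×0.0152 = 1.52 mA.
V_CE = V_CC − I_C·R_C = 8.8 − 1.52×1.8 = 6.07 V > V_CE(sat), so the active-region assumption holds.

active; I_C ≈ 1.5 mA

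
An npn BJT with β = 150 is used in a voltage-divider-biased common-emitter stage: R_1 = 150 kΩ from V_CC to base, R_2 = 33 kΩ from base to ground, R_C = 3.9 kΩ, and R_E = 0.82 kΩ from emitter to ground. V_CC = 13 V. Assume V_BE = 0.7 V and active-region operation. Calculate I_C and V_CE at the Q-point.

Thevenize the base divider: V_Th = V_CC·R_2/(R_1+R_2) = 13×33/183 = 2.34 V, R_Th = R_1‖R_2 = 27 kΩ.
Base-emitter loop: V_Th = I_B·R_Th + V_BE + (β+1)I_B·R_E, so I_B = (2.34 − 0.7) / (27 + 151×0.82) = 0.0109 mA.
I_C = β·I_B = 150×0.0109 = 1.63 mA, and I_E = (β+1)I_B = 1.65 mA.
V_CE = V_CC − I_C·R_C − I_E·R_E = 13 − 1.63×3.9 − 1.65×0.82 = 5.27 V.
V_CE = 5.27 V > 0.2 V confirms active-region operation.

I_C ≈ 1.6 mA, V_CE ≈ 5.3 V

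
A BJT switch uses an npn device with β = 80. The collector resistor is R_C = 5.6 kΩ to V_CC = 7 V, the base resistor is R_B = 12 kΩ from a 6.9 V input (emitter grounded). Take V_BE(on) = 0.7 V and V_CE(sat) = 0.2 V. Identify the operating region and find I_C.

saturation; I_C ≈ 1.2 mA

Assume active: I_B = (6.9 − 0.7)/12 = 0.517 mA, giving I_C = β·I_B = 41.3 mA.
But then V_CE = 7 − 41.3×5.6 = -224 V < V_CE(sat) = 0.2 V — impossible in the active region.
So the transistor is saturated. With V_CE = 0.2 V, I_C = (V_CC − 0.2)/R_C = 6.8/5.6 = 1.21 mA.
Check: β·I_B = 41.3 mA > I_C = 1.21 mA, confirming saturation.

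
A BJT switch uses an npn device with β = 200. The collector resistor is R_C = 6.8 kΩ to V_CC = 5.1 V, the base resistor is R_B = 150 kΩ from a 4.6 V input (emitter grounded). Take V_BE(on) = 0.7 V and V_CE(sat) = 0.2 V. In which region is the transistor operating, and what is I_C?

Assume active: I_B = (4.6 − 0.7)/150 = 0.026 mA, giving I_C = β·I_B = 5.2 mA.
But then V_CE = 5.1 − 5.2×6.8 = -30.3 V < V_CE(sat) = 0.2 V — impossible in the active region.
So the transistor is saturated. With V_CE = 0.2 V, I_C = (V_CC − 0.2)/R_C = 4.9/6.8 = 0.721 mA.
Check: β·I_B = 5.2 mA > I_C = 0.721 mA, confirming saturation.

saturation; I_C ≈ 0.72 mA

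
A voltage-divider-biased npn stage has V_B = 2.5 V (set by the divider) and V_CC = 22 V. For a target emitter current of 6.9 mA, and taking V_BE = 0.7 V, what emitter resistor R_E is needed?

R_E ≈ 0.26 kΩ

V_E = V_B − V_BE = 2.5 − 0.7 = 1.8 V.
R_E = V_E / I_E = 1.8 / 6.9 = 0.261 kΩ.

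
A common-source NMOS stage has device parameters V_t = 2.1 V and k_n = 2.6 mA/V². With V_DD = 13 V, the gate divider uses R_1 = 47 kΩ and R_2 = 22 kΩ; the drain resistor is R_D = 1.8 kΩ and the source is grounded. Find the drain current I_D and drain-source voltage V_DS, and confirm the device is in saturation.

I_D ≈ 5.4 mA, V_DS ≈ 3.2 V

V_G = V_DD·R_2/(R_1+R_2) = 13×22/69 = 4.14 V. With the source grounded, V_GS = V_G = 4.14 V.
Assume saturation: I_D = (k_n/2)(V_GS − V_t)² = (2.6/2)×(4.14 − 2.1)² = 1.3×2.04² = 5.44 mA.
V_DS = V_DD − I_D·R_D = 13 − 5.44×1.8 = 3.21 V.
Saturation requires V_DS ≥ V_GS − V_t = 2.04 V; 3.21 ≥ 2.04 ✓.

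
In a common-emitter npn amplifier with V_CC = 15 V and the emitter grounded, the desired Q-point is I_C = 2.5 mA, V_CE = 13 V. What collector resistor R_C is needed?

Collector loop: V_CC = I_C·R_C + V_CE.
R_C = (V_CC − V_CE)/I_C = (15 − 13)/2.5 = 0.8 kΩ.

R_C ≈ 0.8 kΩ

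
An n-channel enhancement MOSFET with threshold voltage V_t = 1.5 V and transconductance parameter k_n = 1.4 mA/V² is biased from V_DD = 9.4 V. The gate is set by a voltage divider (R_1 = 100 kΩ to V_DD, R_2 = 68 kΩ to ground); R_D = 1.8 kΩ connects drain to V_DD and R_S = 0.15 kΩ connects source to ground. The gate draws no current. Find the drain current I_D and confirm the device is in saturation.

V_G = V_DD·R_2/(R_1+R_2) = 9.4×68/168 = 3.8 V.
Assume saturation: I_D = (k_n/2)(V_GS − V_t)² with V_GS = V_G − I_D·R_S = 3.8 − 0.15·I_D.
Substituting gives 0.0158·I_D² − 1.48·I_D + 3.72 = 0, with roots I_D = 2.58 or 91.6 mA.
The root I_D = 91.6 mA gives V_GS = -9.94 V ≤ V_t, so take I_D = 2.58 mA.
Then V_GS = 3.42 V and V_DS = V_DD − I_D(R_D+R_S) = 9.4 − 2.58×1.95 = 4.38 V.
Saturation requires V_DS ≥ V_GS − V_t = 1.92 V; 4.38 ≥ 1.92 ✓.

I_D ≈ 2.6 mA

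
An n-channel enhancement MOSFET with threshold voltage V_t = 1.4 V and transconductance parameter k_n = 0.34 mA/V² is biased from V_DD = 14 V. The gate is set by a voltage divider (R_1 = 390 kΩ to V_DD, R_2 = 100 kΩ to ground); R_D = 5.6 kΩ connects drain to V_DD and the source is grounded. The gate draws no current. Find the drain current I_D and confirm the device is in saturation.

I_D ≈ 0.36 mA

V_G = V_DD·R_2/(R_1+R_2) = 14×100/490 = 2.86 V. With the source grounded, V_GS = V_G = 2.86 V.
Assume saturation: I_D = (k_n/2)(V_GS − V_t)² = (0.34/2)×(2.86 − 1.4)² = 0.17×1.46² = 0.361 mA.
V_DS = V_DD − I_D·R_D = 14 − 0.361×5.6 = 12 V.
Saturation requires V_DS ≥ V_GS − V_t = 1.46 V; 12 ≥ 1.46 ✓.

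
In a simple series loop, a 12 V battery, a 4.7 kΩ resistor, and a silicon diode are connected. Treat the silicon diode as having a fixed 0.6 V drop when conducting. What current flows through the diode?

I ≈ 2.4 mA

KVL around the loop: 12 = V_D + I·R = 0.6 + I × 4.7 kΩ.
So I = (12 − 0.6) / 4.7 kΩ = 11.4 / 4.7 = 2.43 mA.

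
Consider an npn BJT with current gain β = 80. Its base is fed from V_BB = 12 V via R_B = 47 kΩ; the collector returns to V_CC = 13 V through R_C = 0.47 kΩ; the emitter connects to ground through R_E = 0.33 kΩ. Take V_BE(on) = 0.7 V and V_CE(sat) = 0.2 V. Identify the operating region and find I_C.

Assume active. Base-emitter loop: I_B = (V_BB − V_BE)/(R_B + (β+1)R_E) = (12 − 0.7)/(47 + 81×0.33) = 0.153 mA.
I_C = β·I_B = 80×0.153 = 12.3 mA.
V_CE = V_CC − I_C·R_C − I_E·R_E = 13 − 12.3×0.47 − 12.4×0.33 = 3.14 V > V_CE(sat), so the active-region assumption holds.

active; I_C ≈ 12 mA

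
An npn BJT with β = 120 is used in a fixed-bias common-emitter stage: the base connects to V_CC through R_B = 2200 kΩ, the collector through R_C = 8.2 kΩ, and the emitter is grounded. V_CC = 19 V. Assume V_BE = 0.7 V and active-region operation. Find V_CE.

V_CE ≈ 11 V

Base loop: V_CC = I_B·R_B + V_BE, so I_B = (19 − 0.7)/2200 kΩ = 0.00832 mA.
In the active region I_C = β·I_B = 120 × 0.00832 = 0.998 mA.
Collector loop: V_CE = V_CC − I_C·R_C = 19 − 0.998×8.2 = 10.8 V.
Since V_CE = 10.8 V > V_CE(sat) ≈ 0.2 V, the transistor is in the active region as assumed.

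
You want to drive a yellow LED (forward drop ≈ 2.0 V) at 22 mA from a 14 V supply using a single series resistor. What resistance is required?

The resistor drops V_S − V_D = 14 − 2.0 = 12 V at 22 mA.
R = 12 V / 22 mA = 0.545 kΩ.

R ≈ 0.55 kΩ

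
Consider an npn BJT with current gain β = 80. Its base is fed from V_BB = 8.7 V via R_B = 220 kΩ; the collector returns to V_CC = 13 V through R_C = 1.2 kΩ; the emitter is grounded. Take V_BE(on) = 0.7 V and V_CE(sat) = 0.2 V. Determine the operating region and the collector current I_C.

active; I_C ≈ 2.9 mA

Assume active. Base-emitter loop: I_B = (V_BB − V_BE)/R_B = (8.7 − 0.7)/220 = 0.0364 mA.
I_C = β·I_B = 80×0.0364 = 2.91 mA.
V_CE = V_CC − I_C·R_C = 13 − 2.91×1.2 = 9.51 V > V_CE(sat), so the active-region assumption holds.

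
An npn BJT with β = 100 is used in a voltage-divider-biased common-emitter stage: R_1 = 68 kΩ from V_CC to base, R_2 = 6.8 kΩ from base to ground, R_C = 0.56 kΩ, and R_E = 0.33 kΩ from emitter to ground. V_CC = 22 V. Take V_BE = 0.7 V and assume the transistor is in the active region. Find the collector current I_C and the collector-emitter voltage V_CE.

Thevenize the base divider: V_Th = V_CC·R_2/(R_1+R_2) = 22×6.8/74.8 = 2 V, R_Th = R_1‖R_2 = 6.18 kΩ.
Base-emitter loop: V_Th = I_B·R_Th + V_BE + (β+1)I_B·R_E, so I_B = (2 − 0.7) / (6.18 + 101×0.33) = 0.0329 mA.
I_C = β·I_B = 100×0.0329 = 3.29 mA, and I_E = (β+1)I_B = 3.32 mA.
V_CE = V_CC − I_C·R_C − I_E·R_E = 22 − 3.29×0.56 − 3.32×0.33 = 19.1 V.
V_CE = 19.1 V > 0.2 V confirms active-region operation.

I_C ≈ 3.3 mA, V_CE ≈ 19 V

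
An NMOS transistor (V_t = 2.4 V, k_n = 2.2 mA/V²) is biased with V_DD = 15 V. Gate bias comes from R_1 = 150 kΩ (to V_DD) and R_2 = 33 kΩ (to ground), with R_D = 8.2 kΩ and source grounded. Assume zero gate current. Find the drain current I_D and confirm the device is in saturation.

I_D ≈ 0.1 mA

V_G = V_DD·R_2/(R_1+R_2) = 15×33/183 = 2.7 V. With the source grounded, V_GS = V_G = 2.7 V.
Assume saturation: I_D = (k_n/2)(V_GS − V_t)² = (2.2/2)×(2.7 − 2.4)² = 1.1×0.305² = 0.102 mA.
V_DS = V_DD − I_D·R_D = 15 − 0.102×8.2 = 14.2 V.
Saturation requires V_DS ≥ V_GS − V_t = 0.305 V; 14.2 ≥ 0.305 ✓.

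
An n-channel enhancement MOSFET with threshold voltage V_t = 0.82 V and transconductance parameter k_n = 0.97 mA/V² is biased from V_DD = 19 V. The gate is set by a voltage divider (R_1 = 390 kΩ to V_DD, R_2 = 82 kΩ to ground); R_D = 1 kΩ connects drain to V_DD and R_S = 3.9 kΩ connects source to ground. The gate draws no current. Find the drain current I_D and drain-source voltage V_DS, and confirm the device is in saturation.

V_G = V_DD·R_2/(R_1+R_2) = 19×82/472 = 3.3 V.
Assume saturation: I_D = (k_n/2)(V_GS − V_t)² with V_GS = V_G − I_D·R_S = 3.3 − 3.9·I_D.
Substituting gives 7.38·I_D² − 10.4·I_D + 2.98 = 0, with roots I_D = 0.403 or 1.01 mA.
The root I_D = 1.01 mA gives V_GS = -0.62 V ≤ V_t, so take I_D = 0.403 mA.
Then V_GS = 1.73 V and V_DS = V_DD − I_D(R_D+R_S) = 19 − 0.403×4.9 = 17 V.
Saturation requires V_DS ≥ V_GS − V_t = 0.911 V; 17 ≥ 0.911 ✓.

I_D ≈ 0.4 mA, V_DS ≈ 17 V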